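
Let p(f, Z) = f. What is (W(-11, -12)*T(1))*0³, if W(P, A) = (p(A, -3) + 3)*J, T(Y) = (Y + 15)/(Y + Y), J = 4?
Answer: 0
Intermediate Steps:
T(Y) = (15 + Y)/(2*Y) (T(Y) = (15 + Y)/((2*Y)) = (15 + Y)*(1/(2*Y)) = (15 + Y)/(2*Y))
W(P, A) = 12 + 4*A (W(P, A) = (A + 3)*4 = (3 + A)*4 = 12 + 4*A)
(W(-11, -12)*T(1))*0³ = ((12 + 4*(-12))*((½)*(15 + 1)/1))*0³ = ((12 - 48)*((½)*1*16))*0 = -36*8*0 = -288*0 = 0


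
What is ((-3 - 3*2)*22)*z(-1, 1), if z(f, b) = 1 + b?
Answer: -396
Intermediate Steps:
((-3 - 3*2)*22)*z(-1, 1) = ((-3 - 3*2)*22)*(1 + 1) = ((-3 - 6)*22)*2 = -9*22*2 = -198*2 = -396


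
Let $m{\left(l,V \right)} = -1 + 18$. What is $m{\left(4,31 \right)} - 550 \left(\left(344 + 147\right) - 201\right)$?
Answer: $-159483$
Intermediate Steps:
$m{\left(l,V \right)} = 17$
$m{\left(4,31 \right)} - 550 \left(\left(344 + 147\right) - 201\right) = 17 - 550 \left(\left(344 + 147\right) - 201\right) = 17 - 550 \left(491 - 201\right) = 17 - 159500 = -159483$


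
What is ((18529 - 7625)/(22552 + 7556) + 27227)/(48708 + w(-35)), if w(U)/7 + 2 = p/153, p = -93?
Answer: 3483986035/6230291093 ≈ 0.55920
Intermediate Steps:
w(U) = -931/51 (w(U) = -14 + 7*(-93/153) = -14 + 7*(-93*1/153) = -14 + 7*(-31/51) = -14 - 217/51 = -931/51)
((18529 - 7625)/(22552 + 7556) + 27227)/(48708 + w(-35)) = ((18529 - 7625)/(22552 + 7556) + 27227)/(48708 - 931/51) = (10904/30108 + 27227)/(2483177/51) = (10904*(1/30108) + 27227)*(51/2483177) = (2726/7527 + 27227)*(51/2483177) = (204940355/7527)*(51/2483177) = 3483986035/6230291093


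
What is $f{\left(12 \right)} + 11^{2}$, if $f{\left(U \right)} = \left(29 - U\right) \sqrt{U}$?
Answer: $121 + 34 \sqrt{3} \approx 179.89$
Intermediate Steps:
$f{\left(U \right)} = \sqrt{U} \left(29 - U\right)$
$f{\left(12 \right)} + 11^{2} = \sqrt{12} \left(29 - 12\right) + 11^{2} = 2 \sqrt{3} \left(29 - 12\right) + 121 = 2 \sqrt{3} \cdot 17 + 121 = 34 \sqrt{3} + 121 = 121 + 34 \sqrt{3}$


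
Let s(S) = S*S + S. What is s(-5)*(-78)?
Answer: -1560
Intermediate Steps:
s(S) = S + S**2 (s(S) = S**2 + S = S + S**2)
s(-5)*(-78) = -5*(1 - 5)*(-78) = -5*(-4)*(-78) = 20*(-78) = -1560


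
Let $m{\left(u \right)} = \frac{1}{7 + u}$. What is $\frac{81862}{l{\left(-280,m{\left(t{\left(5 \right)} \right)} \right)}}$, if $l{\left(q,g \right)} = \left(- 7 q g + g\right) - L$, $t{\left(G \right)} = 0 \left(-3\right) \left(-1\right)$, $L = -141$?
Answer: $\frac{26047}{134} \approx 194.38$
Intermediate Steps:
$t{\left(G \right)} = 0$ ($t{\left(G \right)} = 0 \left(-1\right) = 0$)
$l{\left(q,g \right)} = 141 + g - 7 g q$ ($l{\left(q,g \right)} = \left(- 7 q g + g\right) - -141 = \left(- 7 g q + g\right) + 141 = \left(g - 7 g q\right) + 141 = 141 + g - 7 g q$)
$\frac{81862}{l{\left(-280,m{\left(t{\left(5 \right)} \right)} \right)}} = \frac{81862}{141 + \frac{1}{7 + 0} - 7 \frac{1}{7 + 0} \left(-280\right)} = \frac{81862}{141 + \frac{1}{7} - 7 \cdot \frac{1}{7} \left(-280\right)} = \frac{81862}{141 + \frac{1}{7} - 1 \left(-280\right)} = \frac{81862}{141 + \frac{1}{7} + 280} = \frac{81862}{\frac{2948}{7}} = 81862 \cdot \frac{7}{2948} = \frac{26047}{134}$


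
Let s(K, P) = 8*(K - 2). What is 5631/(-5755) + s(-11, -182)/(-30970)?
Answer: -3475871/3564647 ≈ -0.97510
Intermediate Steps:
s(K, P) = -16 + 8*K (s(K, P) = 8*(-2 + K) = -16 + 8*K)
5631/(-5755) + s(-11, -182)/(-30970) = 5631/(-5755) + (-16 + 8*(-11))/(-30970) = 5631*(-1/5755) + (-16 - 88)*(-1/30970) = -5631/5755 - 104*(-1/30970) = -5631/5755 + 52/15485 = -3475871/3564647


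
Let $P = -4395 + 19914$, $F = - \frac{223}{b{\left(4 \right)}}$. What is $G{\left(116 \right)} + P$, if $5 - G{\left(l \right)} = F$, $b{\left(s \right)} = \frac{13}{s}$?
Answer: $\frac{202704}{13} \approx 15593.0$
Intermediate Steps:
$F = - \frac{892}{13}$ ($F = - \frac{223}{13 \cdot \frac{1}{4}} = - \frac{223}{\frac{13}{4}} = \left(-223\right) \frac{4}{13} = - \frac{892}{13} \approx -68.615$)
$G{\left(l \right)} = \frac{957}{13}$ ($G{\left(l \right)} = 5 - - \frac{892}{13} = 5 + \frac{892}{13} = \frac{957}{13}$)
$P = 15519$
$G{\left(116 \right)} + P = \frac{957}{13} + 15519 = \frac{202704}{13}$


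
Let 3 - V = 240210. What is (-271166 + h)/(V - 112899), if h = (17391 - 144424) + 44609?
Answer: 176795/176553 ≈ 1.0014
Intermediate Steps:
h = -82424 (h = -127033 + 44609 = -82424)
V = -240207 (V = 3 - 1*240210 = 3 - 240210 = -240207)
(-271166 + h)/(V - 112899) = (-271166 - 82424)/(-240207 - 112899) = -353590/(-353106) = -353590*(-1/353106) = 176795/176553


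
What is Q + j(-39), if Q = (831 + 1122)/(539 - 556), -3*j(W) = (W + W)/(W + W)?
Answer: -5876/51 ≈ -115.22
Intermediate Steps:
j(W) = -1/3 (j(W) = -(W + W)/(3*(W + W)) = -2*W/(3*(2*W)) = -2*W*1/(2*W)/3 = -1/3*1 = -1/3)
Q = -1953/17 (Q = 1953/(-17) = 1953*(-1/17) = -1953/17 ≈ -114.88)
Q + j(-39) = -1953/17 - 1/3 = -5876/51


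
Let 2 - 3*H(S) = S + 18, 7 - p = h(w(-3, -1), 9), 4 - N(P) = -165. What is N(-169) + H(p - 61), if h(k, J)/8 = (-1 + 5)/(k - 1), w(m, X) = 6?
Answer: 919/5 ≈ 183.80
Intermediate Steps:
N(P) = 169 (N(P) = 4 - 1*(-165) = 4 + 165 = 169)
h(k, J) = 32/(-1 + k) (h(k, J) = 8*((-1 + 5)/(k - 1)) = 8*(4/(-1 + k)) = 32/(-1 + k))
p = ⅗ (p = 7 - 32/(-1 + 6) = 7 - 32/5 = ⅗ ≈ 0.60000)
H(S) = -16/3 - S/3 (H(S) = ⅔ - (S + 18)/3 = ⅔ - (18 + S)/3 = ⅔ + (-6 - S/3) = -16/3 - S/3)
N(-169) + H(p - 61) = 169 + (-16/3 - (⅗ - 61)/3) = 169 + (-16/3 - ⅓*(-302/5)) = 169 + (-16/3 + 302/15) = 169 + 74/5 = 919/5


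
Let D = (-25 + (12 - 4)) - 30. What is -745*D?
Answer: 35015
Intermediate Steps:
D = -47 (D = (-25 + 8) - 30 = -17 - 30 = -47)
-745*D = -745*(-47) = 35015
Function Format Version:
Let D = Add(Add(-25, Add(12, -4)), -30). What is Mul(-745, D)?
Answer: 35015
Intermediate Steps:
D = -47 (D = Add(Add(-25, 8), -30) = Add(-17, -30) = -47)
Mul(-745, D) = Mul(-745, -47) = 35015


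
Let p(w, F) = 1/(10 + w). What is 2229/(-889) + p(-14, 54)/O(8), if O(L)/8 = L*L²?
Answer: -36520825/14565376 ≈ -2.5074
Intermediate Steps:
O(L) = 8*L³ (O(L) = 8*(L*L²) = 8*L³)
2229/(-889) + p(-14, 54)/O(8) = 2229/(-889) + 1/((10 - 14)*((8*8³))) = 2229*(-1/889) + 1/((-4)*((8*512))) = -2229/889 - ¼/4096 = -2229/889 - ¼*1/4096 = -2229/889 - 1/16384 = -36520825/14565376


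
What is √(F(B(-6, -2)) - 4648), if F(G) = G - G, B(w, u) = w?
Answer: 2*I*√1162 ≈ 68.176*I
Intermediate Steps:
F(G) = 0
√(F(B(-6, -2)) - 4648) = √(0 - 4648) = √(-4648) = 2*I*√1162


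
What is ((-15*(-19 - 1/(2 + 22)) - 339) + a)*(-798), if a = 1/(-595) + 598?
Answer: -147767199/340 ≈ -4.3461e+5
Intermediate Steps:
a = 355809/595 (a = -1/595 + 598 = 355809/595 ≈ 598.00)
((-15*(-19 - 1/(2 + 22)) - 339) + a)*(-798) = ((-15*(-19 - 1/(2 + 22)) - 339) + 355809/595)*(-798) = ((-15*(-19 - 1/24) - 339) + 355809/595)*(-798) = ((-15*(-457/24) - 339) + 355809/595)*(-798) = ((2285/8 - 339) + 355809/595)*(-798) = (-427/8 + 355809/595)*(-798) = (2592407/4760)*(-798) = -147767199/340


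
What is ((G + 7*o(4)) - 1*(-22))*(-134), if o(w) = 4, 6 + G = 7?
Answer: -6834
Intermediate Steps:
G = 1 (G = -6 + 7 = 1)
((G + 7*o(4)) - 1*(-22))*(-134) = ((1 + 7*4) - 1*(-22))*(-134) = ((1 + 28) + 22)*(-134) = (29 + 22)*(-134) = 51*(-134) = -6834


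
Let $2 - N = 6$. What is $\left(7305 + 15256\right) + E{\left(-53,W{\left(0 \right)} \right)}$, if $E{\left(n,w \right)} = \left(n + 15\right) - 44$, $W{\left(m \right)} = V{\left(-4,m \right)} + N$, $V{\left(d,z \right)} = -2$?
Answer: $22479$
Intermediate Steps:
$N = -4$ ($N = 2 - 6 = -4$)
$W{\left(m \right)} = -6$ ($W{\left(m \right)} = -2 - 4 = -6$)
$E{\left(n,w \right)} = -29 + n$ ($E{\left(n,w \right)} = \left(15 + n\right) - 44 = -29 + n$)
$\left(7305 + 15256\right) + E{\left(-53,W{\left(0 \right)} \right)} = \left(7305 + 15256\right) - 82 = 22561 - 82 = 22479$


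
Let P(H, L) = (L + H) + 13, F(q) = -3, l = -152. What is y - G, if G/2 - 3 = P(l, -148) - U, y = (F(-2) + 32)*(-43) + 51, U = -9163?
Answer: -18954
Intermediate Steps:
P(H, L) = 13 + H + L (P(H, L) = (H + L) + 13 = 13 + H + L)
y = -1196 (y = (-3 + 32)*(-43) + 51 = 29*(-43) + 51 = -1247 + 51 = -1196)
G = 17758 (G = 6 + 2*((13 - 152 - 148) - 1*(-9163)) = 6 + 2*(-287 + 9163) = 6 + 2*8876 = 6 + 17752 = 17758)
y - G = -1196 - 1*17758 = -1196 - 17758 = -18954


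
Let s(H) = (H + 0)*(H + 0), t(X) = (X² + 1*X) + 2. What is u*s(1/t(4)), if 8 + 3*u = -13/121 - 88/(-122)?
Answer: -54517/10717212 ≈ -0.0050869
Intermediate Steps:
u = -54517/22143 (u = -8/3 + (-13/121 - 88/(-122))/3 = -8/3 + (-13*1/121 - 88*(-1/122))/3 = -8/3 + (-13/121 + 44/61)/3 = -8/3 + (⅓)*(4531/7381) = -8/3 + 4531/22143 = -54517/22143 ≈ -2.4620)
t(X) = 2 + X + X² (t(X) = (X² + X) + 2 = (X + X²) + 2 = 2 + X + X²)
s(H) = H² (s(H) = H*H = H²)
u*s(1/t(4)) = -54517/(22143*(2 + 4 + 4²)²) = -54517/(22143*(2 + 4 + 16)²) = -54517*(1/22)²/22143 = -54517/22143*1/484 = -54517/10717212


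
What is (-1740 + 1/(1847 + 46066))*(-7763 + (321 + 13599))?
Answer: -513300587183/47913 ≈ -1.0713e+7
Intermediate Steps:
(-1740 + 1/(1847 + 46066))*(-7763 + (321 + 13599)) = (-1740 + 1/47913)*(-7763 + 13920) = (-1740 + 1/47913)*6157 = -83368619/47913*6157 = -513300587183/47913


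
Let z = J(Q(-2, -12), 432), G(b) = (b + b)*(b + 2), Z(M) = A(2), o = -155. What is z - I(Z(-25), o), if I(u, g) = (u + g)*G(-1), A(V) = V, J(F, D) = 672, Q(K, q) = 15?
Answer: 366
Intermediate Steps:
Z(M) = 2
G(b) = 2*b*(2 + b) (G(b) = (2*b)*(2 + b) = 2*b*(2 + b))
z = 672
I(u, g) = -2*g - 2*u (I(u, g) = (u + g)*(2*(-1)*(2 - 1)) = (g + u)*(2*(-1)*1) = (g + u)*(-2) = -2*g - 2*u)
z - I(Z(-25), o) = 672 - (-2*(-155) - 2*2) = 672 - (310 - 4) = 672 - 1*306 = 672 - 306 = 366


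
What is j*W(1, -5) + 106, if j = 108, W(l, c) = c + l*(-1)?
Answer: -542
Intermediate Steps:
W(l, c) = c - l
j*W(1, -5) + 106 = 108*(-5 - 1*1) + 106 = 108*(-5 - 1) + 106 = 108*(-6) + 106 = -648 + 106 = -542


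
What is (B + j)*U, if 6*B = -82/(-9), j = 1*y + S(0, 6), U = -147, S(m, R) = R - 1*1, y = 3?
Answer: -12593/9 ≈ -1399.2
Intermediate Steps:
S(m, R) = -1 + R (S(m, R) = R - 1 = -1 + R)
j = 8 (j = 1*3 + (-1 + 6) = 3 + 5 = 8)
B = 41/27 (B = (-82/(-9))/6 = (-82*(-1/9))/6 = (1/6)*(82/9) = 41/27 ≈ 1.5185)
(B + j)*U = (41/27 + 8)*(-147) = (257/27)*(-147) = -12593/9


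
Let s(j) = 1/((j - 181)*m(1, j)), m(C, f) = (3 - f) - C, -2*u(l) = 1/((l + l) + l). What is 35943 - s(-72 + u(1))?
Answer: 24295850601/675955 ≈ 35943.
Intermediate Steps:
u(l) = -1/(6*l) (u(l) = -1/(2*((l + l) + l)) = -1/(2*(2*l + l)) = -1/(3*l)/2 = -1/(6*l))
m(C, f) = 3 - C - f
s(j) = 1/((-181 + j)*(2 - j)) (s(j) = 1/((j - 181)*(3 - 1*1 - j)) = 1/((-181 + j)*(3 - 1 - j)) = 1/((-181 + j)*(2 - j)))
35943 - s(-72 + u(1)) = 35943 - (-1)/((-181 + (-72 - 1/6/1))*(-2 + (-72 - 1/6/1))) = 35943 - (-1)/((-181 + (-72 - 1/6*1))*(-2 + (-72 - 1/6*1))) = 35943 - (-1)/((-181 + (-72 - 1/6))*(-2 + (-72 - 1/6))) = 35943 - (-1)/((-181 - 433/6)*(-2 - 433/6)) = 35943 - (-1)/((-1519/6)*(-445/6)) = 35943 - (-1)*(-6)*(-6)/(1519*445) = 35943 - 1*(-36/675955) = 35943 + 36/675955 = 24295850601/675955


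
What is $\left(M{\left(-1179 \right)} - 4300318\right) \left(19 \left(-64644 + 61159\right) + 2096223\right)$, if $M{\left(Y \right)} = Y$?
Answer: $-8732073321976$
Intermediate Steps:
$\left(M{\left(-1179 \right)} - 4300318\right) \left(19 \left(-64644 + 61159\right) + 2096223\right) = \left(-1179 - 4300318\right) \left(19 \left(-64644 + 61159\right) + 2096223\right) = - 4301497 \left(19 \left(-3485\right) + 2096223\right) = - 4301497 \left(-66215 + 2096223\right) = \left(-4301497\right) 2030008 = -8732073321976$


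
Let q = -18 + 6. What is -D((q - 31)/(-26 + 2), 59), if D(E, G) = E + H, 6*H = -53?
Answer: 169/24 ≈ 7.0417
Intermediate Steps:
H = -53/6 (H = (⅙)*(-53) = -53/6 ≈ -8.8333)
q = -12
D(E, G) = -53/6 + E (D(E, G) = E - 53/6 = -53/6 + E)
-D((q - 31)/(-26 + 2), 59) = -(-53/6 + (-12 - 31)/(-26 + 2)) = -(-53/6 - 43/(-24)) = -(-53/6 - 43*(-1/24)) = -(-53/6 + 43/24) = -1*(-169/24) = 169/24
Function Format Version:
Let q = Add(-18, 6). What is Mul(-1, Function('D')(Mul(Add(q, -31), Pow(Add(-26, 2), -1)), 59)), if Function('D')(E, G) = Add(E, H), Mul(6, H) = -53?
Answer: Rational(169, 24) ≈ 7.0417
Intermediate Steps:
H = Rational(-53, 6) (H = Mul(Rational(1, 6), -53) = Rational(-53, 6) ≈ -8.8333)
q = -12
Function('D')(E, G) = Add(Rational(-53, 6), E) (Function('D')(E, G) = Add(E, Rational(-53, 6)) = Add(Rational(-53, 6), E))
Mul(-1, Function('D')(Mul(Add(q, -31), Pow(Add(-26, 2), -1)), 59)) = Mul(-1, Add(Rational(-53, 6), Mul(Add(-12, -31), Pow(Add(-26, 2), -1)))) = Mul(-1, Add(Rational(-53, 6), Mul(-43, Pow(-24, -1)))) = Mul(-1, Add(Rational(-53, 6), Mul(-43, Rational(-1, 24)))) = Mul(-1, Add(Rational(-53, 6), Rational(43, 24))) = Mul(-1, Rational(-169, 24)) = Rational(169, 24)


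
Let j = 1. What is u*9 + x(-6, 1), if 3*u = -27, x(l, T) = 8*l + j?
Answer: -128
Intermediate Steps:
x(l, T) = 1 + 8*l (x(l, T) = 8*l + 1 = 1 + 8*l)
u = -9 (u = (⅓)*(-27) = -9)
u*9 + x(-6, 1) = -9*9 + (1 + 8*(-6)) = -81 + (1 - 48) = -81 - 47 = -128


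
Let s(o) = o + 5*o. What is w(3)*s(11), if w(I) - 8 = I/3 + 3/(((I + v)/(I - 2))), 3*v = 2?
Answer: 648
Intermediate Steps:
v = ⅔ (v = (⅓)*2 = ⅔ ≈ 0.66667)
s(o) = 6*o
w(I) = 8 + I/3 + 3*(-2 + I)/(⅔ + I) (w(I) = 8 + (I/3 + 3/(((I + ⅔)/(I - 2)))) = 8 + (I*(⅓) + 3/(((⅔ + I)/(-2 + I)))) = 8 + (I/3 + 3/(((⅔ + I)/(-2 + I)))) = 8 + (I/3 + 3*((-2 + I)/(⅔ + I))) = 8 + (I/3 + 3*(-2 + I)/(⅔ + I)) = 8 + I/3 + 3*(-2 + I)/(⅔ + I))
w(3)*s(11) = ((-6 + 3*3² + 101*3)/(3*(2 + 3*3)))*(6*11) = ((-6 + 3*9 + 303)/(3*(2 + 9)))*66 = ((⅓)*(-6 + 27 + 303)/11)*66 = ((⅓)*(1/11)*324)*66 = (108/11)*66 = 648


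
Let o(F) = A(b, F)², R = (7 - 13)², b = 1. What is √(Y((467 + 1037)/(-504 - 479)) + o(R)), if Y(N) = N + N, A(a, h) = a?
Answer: 45*I*√983/983 ≈ 1.4353*I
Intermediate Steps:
Y(N) = 2*N
R = 36 (R = (-6)² = 36)
o(F) = 1 (o(F) = 1² = 1)
√(Y((467 + 1037)/(-504 - 479)) + o(R)) = √(2*((467 + 1037)/(-504 - 479)) + 1) = √(2*(1504/(-983)) + 1) = √(2*(1504*(-1/983)) + 1) = √(2*(-1504/983) + 1) = √(-3008/983 + 1) = √(-2025/983) = 45*I*√983/983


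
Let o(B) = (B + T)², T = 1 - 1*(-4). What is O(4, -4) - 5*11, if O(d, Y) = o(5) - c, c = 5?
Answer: 40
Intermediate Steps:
T = 5 (T = 1 + 4 = 5)
o(B) = (5 + B)² (o(B) = (B + 5)² = (5 + B)²)
O(d, Y) = 95 (O(d, Y) = (5 + 5)² - 1*5 = 10² - 5 = 100 - 5 = 95)
O(4, -4) - 5*11 = 95 - 5*11 = 95 - 55 = 40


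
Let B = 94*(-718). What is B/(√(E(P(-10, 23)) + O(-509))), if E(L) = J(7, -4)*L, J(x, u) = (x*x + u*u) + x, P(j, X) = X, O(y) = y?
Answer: -67492*√1147/1147 ≈ -1992.8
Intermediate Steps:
B = -67492
J(x, u) = x + u² + x² (J(x, u) = (x² + u²) + x = (u² + x²) + x = x + u² + x²)
E(L) = 72*L (E(L) = (7 + (-4)² + 7²)*L = (7 + 16 + 49)*L = 72*L)
B/(√(E(P(-10, 23)) + O(-509))) = -67492/√(72*23 - 509) = -67492/√(1656 - 509) = -67492*√1147/1147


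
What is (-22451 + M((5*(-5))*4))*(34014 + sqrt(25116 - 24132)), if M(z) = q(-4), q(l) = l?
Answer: -763784370 - 44910*sqrt(246) ≈ -7.6449e+8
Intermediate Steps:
M(z) = -4
(-22451 + M((5*(-5))*4))*(34014 + sqrt(25116 - 24132)) = (-22451 - 4)*(34014 + sqrt(25116 - 24132)) = -22455*(34014 + sqrt(984)) = -22455*(34014 + 2*sqrt(246)) = -763784370 - 44910*sqrt(246)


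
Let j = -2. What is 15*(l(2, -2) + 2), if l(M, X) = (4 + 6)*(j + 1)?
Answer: -120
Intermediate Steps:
l(M, X) = -10 (l(M, X) = (4 + 6)*(-2 + 1) = 10*(-1) = -10)
15*(l(2, -2) + 2) = 15*(-10 + 2) = 15*(-8) = -120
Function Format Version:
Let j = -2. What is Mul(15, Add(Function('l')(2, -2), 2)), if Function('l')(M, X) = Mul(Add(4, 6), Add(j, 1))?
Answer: -120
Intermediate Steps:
Function('l')(M, X) = -10 (Function('l')(M, X) = Mul(Add(4, 6), Add(-2, 1)) = Mul(10, -1) = -10)
Mul(15, Add(Function('l')(2, -2), 2)) = Mul(15, Add(-10, 2)) = Mul(15, -8) = -120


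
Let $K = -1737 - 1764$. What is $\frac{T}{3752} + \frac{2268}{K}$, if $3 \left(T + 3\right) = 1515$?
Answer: $- \frac{375113}{729764} \approx -0.51402$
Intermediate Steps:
$K = -3501$ ($K = -1737 - 1764 = -3501$)
$T = 502$ ($T = -3 + \frac{1}{3} \cdot 1515 = -3 + 505 = 502$)
$\frac{T}{3752} + \frac{2268}{K} = \frac{502}{3752} + \frac{2268}{-3501} = 502 \cdot \frac{1}{3752} + 2268 \left(- \frac{1}{3501}\right) = \frac{251}{1876} - \frac{252}{389} = - \frac{375113}{729764}$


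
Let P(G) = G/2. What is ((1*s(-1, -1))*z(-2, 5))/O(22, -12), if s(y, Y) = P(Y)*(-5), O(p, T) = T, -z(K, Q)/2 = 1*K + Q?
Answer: 5/4 ≈ 1.2500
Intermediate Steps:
P(G) = G/2 (P(G) = G*(½) = G/2)
z(K, Q) = -2*K - 2*Q (z(K, Q) = -2*(1*K + Q) = -2*(K + Q) = -2*K - 2*Q)
s(y, Y) = -5*Y/2 (s(y, Y) = (Y/2)*(-5) = -5*Y/2)
((1*s(-1, -1))*z(-2, 5))/O(22, -12) = ((1*(-5/2*(-1)))*(-2*(-2) - 2*5))/(-12) = ((1*(5/2))*(4 - 10))*(-1/12) = ((5/2)*(-6))*(-1/12) = -15*(-1/12) = 5/4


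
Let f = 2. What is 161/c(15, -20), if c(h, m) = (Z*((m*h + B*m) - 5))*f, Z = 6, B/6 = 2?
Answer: -161/6540 ≈ -0.024618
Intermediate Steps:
B = 12 (B = 6*2 = 12)
c(h, m) = -60 + 144*m + 12*h*m (c(h, m) = (6*((m*h + 12*m) - 5))*2 = (6*((h*m + 12*m) - 5))*2 = (6*((12*m + h*m) - 5))*2 = (6*(-5 + 12*m + h*m))*2 = (-30 + 72*m + 6*h*m)*2 = -60 + 144*m + 12*h*m)
161/c(15, -20) = 161/(-60 + 144*(-20) + 12*15*(-20)) = 161/(-60 - 2880 - 3600) = 161/(-6540) = 161*(-1/6540) = -161/6540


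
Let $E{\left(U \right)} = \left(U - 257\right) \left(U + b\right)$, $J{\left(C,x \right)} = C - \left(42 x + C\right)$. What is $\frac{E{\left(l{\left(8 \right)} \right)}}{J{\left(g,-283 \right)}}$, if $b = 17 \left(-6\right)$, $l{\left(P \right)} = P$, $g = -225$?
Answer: $\frac{3901}{1981} \approx 1.9692$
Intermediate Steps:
$b = -102$
$J{\left(C,x \right)} = - 42 x$ ($J{\left(C,x \right)} = C - \left(C + 42 x\right) = - 42 x$)
$E{\left(U \right)} = \left(-257 + U\right) \left(-102 + U\right)$ ($E{\left(U \right)} = \left(U - 257\right) \left(U - 102\right) = \left(-257 + U\right) \left(-102 + U\right)$)
$\frac{E{\left(l{\left(8 \right)} \right)}}{J{\left(g,-283 \right)}} = \frac{26214 + 8^{2} - 2872}{\left(-42\right) \left(-283\right)} = \frac{26214 + 64 - 2872}{11886} = 23406 \cdot \frac{1}{11886} = \frac{3901}{1981}$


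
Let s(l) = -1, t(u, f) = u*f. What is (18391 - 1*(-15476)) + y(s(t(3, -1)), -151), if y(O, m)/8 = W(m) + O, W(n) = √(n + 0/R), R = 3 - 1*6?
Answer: 33859 + 8*I*√151 ≈ 33859.0 + 98.306*I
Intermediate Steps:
R = -3 (R = 3 - 6 = -3)
W(n) = √n (W(n) = √(n + 0/(-3)) = √(n + 0*(-⅓)) = √(n + 0) = √n)
t(u, f) = f*u
y(O, m) = 8*O + 8*√m (y(O, m) = 8*(√m + O) = 8*(O + √m) = 8*O + 8*√m)
(18391 - 1*(-15476)) + y(s(t(3, -1)), -151) = (18391 - 1*(-15476)) + (8*(-1) + 8*√(-151)) = (18391 + 15476) + (-8 + 8*(I*√151)) = 33867 + (-8 + 8*I*√151) = 33859 + 8*I*√151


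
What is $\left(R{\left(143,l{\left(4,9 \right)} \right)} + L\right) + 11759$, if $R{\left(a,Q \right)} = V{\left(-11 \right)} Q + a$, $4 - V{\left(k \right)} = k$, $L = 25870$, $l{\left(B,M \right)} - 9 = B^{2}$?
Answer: $38147$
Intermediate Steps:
$l{\left(B,M \right)} = 9 + B^{2}$
$V{\left(k \right)} = 4 - k$
$R{\left(a,Q \right)} = a + 15 Q$ ($R{\left(a,Q \right)} = \left(4 - -11\right) Q + a = \left(4 + 11\right) Q + a = 15 Q + a = a + 15 Q$)
$\left(R{\left(143,l{\left(4,9 \right)} \right)} + L\right) + 11759 = \left(\left(143 + 15 \left(9 + 4^{2}\right)\right) + 25870\right) + 11759 = \left(\left(143 + 15 \left(9 + 16\right)\right) + 25870\right) + 11759 = \left(\left(143 + 15 \cdot 25\right) + 25870\right) + 11759 = \left(\left(143 + 375\right) + 25870\right) + 11759 = \left(518 + 25870\right) + 11759 = 26388 + 11759 = 38147$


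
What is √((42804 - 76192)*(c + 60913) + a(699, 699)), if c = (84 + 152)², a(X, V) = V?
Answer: I*√3893340593 ≈ 62397.0*I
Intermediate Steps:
c = 55696 (c = 236² = 55696)
√((42804 - 76192)*(c + 60913) + a(699, 699)) = √((42804 - 76192)*(55696 + 60913) + 699) = √(-33388*116609 + 699) = √(-3893341292 + 699) = √(-3893340593) = I*√3893340593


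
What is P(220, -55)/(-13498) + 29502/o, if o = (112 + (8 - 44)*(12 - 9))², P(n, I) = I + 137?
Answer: 99554171/53992 ≈ 1843.9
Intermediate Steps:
P(n, I) = 137 + I
o = 16 (o = (112 - 36*3)² = (112 - 108)² = 4² = 16)
P(220, -55)/(-13498) + 29502/o = (137 - 55)/(-13498) + 29502/16 = 82*(-1/13498) + 29502*(1/16) = -41/6749 + 14751/8 = 99554171/53992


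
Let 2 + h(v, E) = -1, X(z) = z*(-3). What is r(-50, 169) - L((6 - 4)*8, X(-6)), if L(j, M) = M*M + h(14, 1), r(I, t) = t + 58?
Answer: -94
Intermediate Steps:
X(z) = -3*z
h(v, E) = -3 (h(v, E) = -2 - 1 = -3)
r(I, t) = 58 + t
L(j, M) = -3 + M² (L(j, M) = M*M - 3 = M² - 3 = -3 + M²)
r(-50, 169) - L((6 - 4)*8, X(-6)) = (58 + 169) - (-3 + (-3*(-6))²) = 227 - (-3 + 18²) = 227 - (-3 + 324) = 227 - 1*321 = 227 - 321 = -94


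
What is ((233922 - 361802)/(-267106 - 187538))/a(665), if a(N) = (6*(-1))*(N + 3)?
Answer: -15985/227776644 ≈ -7.0178e-5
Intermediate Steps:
a(N) = -18 - 6*N (a(N) = -6*(3 + N) = -18 - 6*N)
((233922 - 361802)/(-267106 - 187538))/a(665) = ((233922 - 361802)/(-267106 - 187538))/(-18 - 6*665) = (-127880/(-454644))/(-18 - 3990) = -127880*(-1/454644)/(-4008) = (31970/113661)*(-1/4008) = -15985/227776644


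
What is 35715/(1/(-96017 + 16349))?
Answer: -2845342620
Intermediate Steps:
35715/(1/(-96017 + 16349)) = 35715/(1/(-79668)) = 35715/(-1/79668) = 35715*(-79668) = -2845342620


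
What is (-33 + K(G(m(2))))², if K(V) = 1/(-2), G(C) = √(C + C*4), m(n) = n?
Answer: 4489/4 ≈ 1122.3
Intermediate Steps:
G(C) = √5*√C (G(C) = √(C + 4*C) = √(5*C) = √5*√C)
K(V) = -½
(-33 + K(G(m(2))))² = (-33 - ½)² = (-67/2)² = 4489/4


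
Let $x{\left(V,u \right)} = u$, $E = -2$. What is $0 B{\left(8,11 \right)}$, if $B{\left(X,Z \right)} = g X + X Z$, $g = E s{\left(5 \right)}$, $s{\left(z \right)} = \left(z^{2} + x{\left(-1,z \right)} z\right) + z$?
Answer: $0$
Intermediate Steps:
$s{\left(z \right)} = z + 2 z^{2}$ ($s{\left(z \right)} = \left(z^{2} + z z\right) + z = \left(z^{2} + z^{2}\right) + z = 2 z^{2} + z = z + 2 z^{2}$)
$g = -110$ ($g = - 2 \cdot 5 \left(1 + 2 \cdot 5\right) = - 2 \cdot 5 \left(1 + 10\right) = - 2 \cdot 5 \cdot 11 = \left(-2\right) 55 = -110$)
$B{\left(X,Z \right)} = - 110 X + X Z$
$0 B{\left(8,11 \right)} = 0 \cdot 8 \left(-110 + 11\right) = 0 \cdot 8 \left(-99\right) = 0 \left(-792\right) = 0$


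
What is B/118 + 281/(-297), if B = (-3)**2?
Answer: -30485/35046 ≈ -0.86986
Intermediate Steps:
B = 9
B/118 + 281/(-297) = 9/118 + 281/(-297) = 9*(1/118) + 281*(-1/297) = 9/118 - 281/297 = -30485/35046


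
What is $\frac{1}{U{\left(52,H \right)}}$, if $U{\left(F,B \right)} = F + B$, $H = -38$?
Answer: $\frac{1}{14} \approx 0.071429$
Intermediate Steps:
$U{\left(F,B \right)} = B + F$
$\frac{1}{U{\left(52,H \right)}} = \frac{1}{-38 + 52} = \frac{1}{14}$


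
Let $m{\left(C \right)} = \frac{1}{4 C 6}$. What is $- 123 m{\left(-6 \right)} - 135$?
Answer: $- \frac{6439}{48} \approx -134.15$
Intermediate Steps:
$m{\left(C \right)} = \frac{1}{24 C}$
$- 123 m{\left(-6 \right)} - 135 = - 123 \frac{1}{24 \left(-6\right)} - 135 = - 123 \cdot \frac{1}{24} \left(- \frac{1}{6}\right) - 135 = \left(-123\right) \left(- \frac{1}{144}\right) - 135 = \frac{41}{48} - 135 = - \frac{6439}{48}$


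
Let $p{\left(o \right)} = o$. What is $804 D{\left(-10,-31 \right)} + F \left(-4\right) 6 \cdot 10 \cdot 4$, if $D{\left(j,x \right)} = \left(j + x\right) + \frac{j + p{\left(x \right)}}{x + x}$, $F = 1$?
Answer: $- \frac{1035162}{31} \approx -33392.0$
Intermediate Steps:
$D{\left(j,x \right)} = j + x + \frac{j + x}{2 x}$ ($D{\left(j,x \right)} = \left(j + x\right) + \frac{j + x}{x + x} = \left(j + x\right) + \frac{j + x}{2 x} = j + x + \frac{j + x}{2 x}$)
$804 D{\left(-10,-31 \right)} + F \left(-4\right) 6 \cdot 10 \cdot 4 = 804 \left(\frac{1}{2} - 10 - 31 + \frac{1}{2} \left(-10\right) \frac{1}{-31}\right) + 1 \left(-4\right) 6 \cdot 10 \cdot 4 = 804 \left(\frac{1}{2} - 10 - 31 + \frac{1}{2} \left(-10\right) \left(- \frac{1}{31}\right)\right) + \left(-4\right) 6 \cdot 10 \cdot 4 = 804 \left(\frac{1}{2} - 10 - 31 + \frac{5}{31}\right) + \left(-24\right) 10 \cdot 4 = 804 \left(- \frac{2501}{62}\right) - 960 = - \frac{1005402}{31} - 960 = - \frac{1035162}{31}$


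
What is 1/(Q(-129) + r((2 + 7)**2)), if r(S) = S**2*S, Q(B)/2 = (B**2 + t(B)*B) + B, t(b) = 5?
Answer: 1/563175 ≈ 1.7756e-6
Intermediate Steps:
Q(B) = 2*B**2 + 12*B (Q(B) = 2*((B**2 + 5*B) + B) = 2*(B**2 + 6*B) = 2*B**2 + 12*B)
r(S) = S**3
1/(Q(-129) + r((2 + 7)**2)) = 1/(2*(-129)*(6 - 129) + ((2 + 7)**2)**3) = 1/(2*(-129)*(-123) + (9**2)**3) = 1/(31734 + 81**3) = 1/(31734 + 531441) = 1/563175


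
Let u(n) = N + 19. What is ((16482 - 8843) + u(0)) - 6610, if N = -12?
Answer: 1036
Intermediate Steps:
u(n) = 7 (u(n) = -12 + 19 = 7)
((16482 - 8843) + u(0)) - 6610 = ((16482 - 8843) + 7) - 6610 = (7639 + 7) - 6610 = 7646 - 6610 = 1036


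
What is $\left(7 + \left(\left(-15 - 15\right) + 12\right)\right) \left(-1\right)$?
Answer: $11$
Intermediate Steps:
$\left(7 + \left(\left(-15 - 15\right) + 12\right)\right) \left(-1\right) = \left(7 + \left(-30 + 12\right)\right) \left(-1\right) = \left(7 - 18\right) \left(-1\right) = \left(-11\right) \left(-1\right) = 11$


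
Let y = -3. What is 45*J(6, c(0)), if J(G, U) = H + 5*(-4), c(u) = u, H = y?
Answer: -1035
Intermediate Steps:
H = -3
J(G, U) = -23 (J(G, U) = -3 + 5*(-4) = -3 - 20 = -23)
45*J(6, c(0)) = 45*(-23) = -1035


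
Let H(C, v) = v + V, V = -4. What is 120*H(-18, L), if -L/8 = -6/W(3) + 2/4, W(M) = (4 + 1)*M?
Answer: -576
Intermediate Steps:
W(M) = 5*M
L = -4/5 (L = -8*(-6/(5*3) + 2/4) = -8*(-6/15 + 2*(1/4)) = -8*(-6*1/15 + 1/2) = -8*(-2/5 + 1/2) = -8*1/10 = -4/5 ≈ -0.80000)
H(C, v) = -4 + v (H(C, v) = v - 4 = -4 + v)
120*H(-18, L) = 120*(-4 - 4/5) = 120*(-24/5) = -576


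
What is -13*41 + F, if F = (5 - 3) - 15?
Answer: -546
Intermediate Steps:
F = -13 (F = 2 - 15 = -13)
-13*41 + F = -13*41 - 13 = -533 - 13 = -546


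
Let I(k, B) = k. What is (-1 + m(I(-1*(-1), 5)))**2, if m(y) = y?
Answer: 0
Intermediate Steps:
(-1 + m(I(-1*(-1), 5)))**2 = (-1 - 1*(-1))**2 = (-1 + 1)**2 = 0**2 = 0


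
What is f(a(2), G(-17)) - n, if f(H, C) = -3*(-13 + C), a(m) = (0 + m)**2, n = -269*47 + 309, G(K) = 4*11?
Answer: 12241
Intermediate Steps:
G(K) = 44
n = -12334 (n = -12643 + 309 = -12334)
a(m) = m**2
f(H, C) = 39 - 3*C
f(a(2), G(-17)) - n = (39 - 3*44) - 1*(-12334) = (39 - 132) + 12334 = -93 + 12334 = 12241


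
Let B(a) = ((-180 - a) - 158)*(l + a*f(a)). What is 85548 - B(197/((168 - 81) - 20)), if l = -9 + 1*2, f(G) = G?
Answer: 25898391522/300763 ≈ 86109.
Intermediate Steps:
l = -7 (l = -9 + 2 = -7)
B(a) = (-338 - a)*(-7 + a²) (B(a) = ((-180 - a) - 158)*(-7 + a*a) = (-338 - a)*(-7 + a²))
85548 - B(197/((168 - 81) - 20)) = 85548 - (2366 - (197/((168 - 81) - 20))³ - 338*38809/((168 - 81) - 20)² + 7*(197/((168 - 81) - 20))) = 85548 - (2366 - (197/(87 - 20))³ - 338*38809/(87 - 20)² + 7*(197/(87 - 20))) = 85548 - (2366 - (197/67)³ - 338*(197/67)² + 7*(197/67)) = 85548 - (2366 - 1*7645373/300763 - 338*38809/4489 + 1379/67) = 85548 - (2366 - 7645373/300763 - 13117442/4489 + 1379/67) = 85548 - 1*(-168718398/300763) = 85548 + 168718398/300763 = 25898391522/300763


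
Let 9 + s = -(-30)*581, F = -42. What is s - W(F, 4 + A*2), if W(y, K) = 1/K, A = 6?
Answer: 278735/16 ≈ 17421.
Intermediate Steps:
s = 17421 (s = -9 - (-30)*581 = -9 - 1*(-17430) = -9 + 17430 = 17421)
s - W(F, 4 + A*2) = 17421 - 1/(4 + 6*2) = 17421 - 1/(4 + 12) = 17421 - 1/16 = 278735/16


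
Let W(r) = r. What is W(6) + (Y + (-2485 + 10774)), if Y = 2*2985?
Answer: 14265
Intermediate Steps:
Y = 5970
W(6) + (Y + (-2485 + 10774)) = 6 + (5970 + (-2485 + 10774)) = 6 + (5970 + 8289) = 6 + 14259 = 14265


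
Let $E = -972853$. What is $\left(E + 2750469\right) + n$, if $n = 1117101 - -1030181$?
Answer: $3924898$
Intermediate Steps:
$n = 2147282$ ($n = 1117101 + 1030181 = 2147282$)
$\left(E + 2750469\right) + n = \left(-972853 + 2750469\right) + 2147282 = 1777616 + 2147282 = 3924898$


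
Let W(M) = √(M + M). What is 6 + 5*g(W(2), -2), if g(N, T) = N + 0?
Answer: 16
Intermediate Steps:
W(M) = √2*√M (W(M) = √(2*M) = √2*√M)
g(N, T) = N
6 + 5*g(W(2), -2) = 6 + 5*(√2*√2) = 6 + 5*2 = 6 + 10 = 16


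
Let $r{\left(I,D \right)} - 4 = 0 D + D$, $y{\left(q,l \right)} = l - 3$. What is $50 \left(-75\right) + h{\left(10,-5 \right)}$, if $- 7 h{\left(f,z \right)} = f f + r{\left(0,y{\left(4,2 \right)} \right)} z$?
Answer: $- \frac{26335}{7} \approx -3762.1$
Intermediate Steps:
$y{\left(q,l \right)} = -3 + l$
$r{\left(I,D \right)} = 4 + D$ ($r{\left(I,D \right)} = 4 + \left(0 D + D\right) = 4 + \left(0 + D\right) = 4 + D$)
$h{\left(f,z \right)} = - \frac{3 z}{7} - \frac{f^{2}}{7}$ ($h{\left(f,z \right)} = - \frac{f f + \left(4 + \left(-3 + 2\right)\right) z}{7} = - \frac{f^{2} + \left(4 - 1\right) z}{7} = - \frac{f^{2} + 3 z}{7} = - \frac{3 z}{7} - \frac{f^{2}}{7}$)
$50 \left(-75\right) + h{\left(10,-5 \right)} = 50 \left(-75\right) - \left(- \frac{15}{7} + \frac{10^{2}}{7}\right) = -3750 + \left(\frac{15}{7} - \frac{100}{7}\right) = -3750 - \frac{85}{7} = - \frac{26335}{7}$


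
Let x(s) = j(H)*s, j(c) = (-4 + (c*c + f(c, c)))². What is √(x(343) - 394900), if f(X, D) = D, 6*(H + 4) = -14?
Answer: 2*I*√1837817/9 ≈ 301.26*I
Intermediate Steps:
H = -19/3 (H = -4 + (⅙)*(-14) = -4 - 7/3 = -19/3 ≈ -6.3333)
j(c) = (-4 + c + c²)² (j(c) = (-4 + (c*c + c))² = (-4 + (c² + c))² = (-4 + (c + c²))² = (-4 + c + c²)²)
x(s) = 71824*s/81 (x(s) = (-4 - 19/3 + (-19/3)²)²*s = (-4 - 19/3 + 361/9)²*s = (268/9)²*s = 71824*s/81)
√(x(343) - 394900) = √((71824/81)*343 - 394900) = √(24635632/81 - 394900) = √(-7351268/81) = 2*I*√1837817/9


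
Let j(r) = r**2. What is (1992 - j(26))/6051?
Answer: 1316/6051 ≈ 0.21748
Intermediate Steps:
(1992 - j(26))/6051 = (1992 - 1*26**2)/6051 = (1992 - 1*676)*(1/6051) = (1992 - 676)*(1/6051) = 1316*(1/6051) = 1316/6051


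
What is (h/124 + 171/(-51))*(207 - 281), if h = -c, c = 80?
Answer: 155918/527 ≈ 295.86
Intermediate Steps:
h = -80 (h = -1*80 = -80)
(h/124 + 171/(-51))*(207 - 281) = (-80/124 + 171/(-51))*(207 - 281) = (-80*1/124 + 171*(-1/51))*(-74) = (-20/31 - 57/17)*(-74) = -2107/527*(-74) = 155918/527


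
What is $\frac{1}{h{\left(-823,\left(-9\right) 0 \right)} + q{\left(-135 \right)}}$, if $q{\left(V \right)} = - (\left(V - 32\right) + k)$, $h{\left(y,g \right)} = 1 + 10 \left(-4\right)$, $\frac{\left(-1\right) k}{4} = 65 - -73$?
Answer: $\frac{1}{680} \approx 0.0014706$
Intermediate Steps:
$k = -552$ ($k = - 4 \left(65 - -73\right) = - 4 \left(65 + 73\right) = \left(-4\right) 138 = -552$)
$h{\left(y,g \right)} = -39$ ($h{\left(y,g \right)} = 1 - 40 = -39$)
$q{\left(V \right)} = 584 - V$ ($q{\left(V \right)} = - (\left(V - 32\right) - 552) = - (\left(-32 + V\right) - 552) = - (-584 + V) = 584 - V$)
$\frac{1}{h{\left(-823,\left(-9\right) 0 \right)} + q{\left(-135 \right)}} = \frac{1}{-39 + \left(584 - -135\right)} = \frac{1}{-39 + \left(584 + 135\right)} = \frac{1}{-39 + 719} = \frac{1}{680}$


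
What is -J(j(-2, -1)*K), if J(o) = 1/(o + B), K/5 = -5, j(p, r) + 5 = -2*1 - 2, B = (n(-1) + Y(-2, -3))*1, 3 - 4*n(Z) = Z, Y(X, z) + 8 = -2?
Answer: -1/216 ≈ -0.0046296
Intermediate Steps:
Y(X, z) = -10 (Y(X, z) = -8 - 2 = -10)
n(Z) = 3/4 - Z/4
B = -9 (B = ((3/4 - 1/4*(-1)) - 10)*1 = ((3/4 + 1/4) - 10)*1 = (1 - 10)*1 = -9*1 = -9)
j(p, r) = -9 (j(p, r) = -5 + (-2*1 - 2) = -5 + (-2 - 2) = -5 - 4 = -9)
K = -25 (K = 5*(-5) = -25)
J(o) = 1/(-9 + o) (J(o) = 1/(o - 9) = 1/(-9 + o))
-J(j(-2, -1)*K) = -1/(-9 - 9*(-25)) = -1/(-9 + 225) = -1/216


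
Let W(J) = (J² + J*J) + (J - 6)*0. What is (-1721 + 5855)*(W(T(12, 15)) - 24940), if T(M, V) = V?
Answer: -101241660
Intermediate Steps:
W(J) = 2*J² (W(J) = (J² + J²) + (-6 + J)*0 = 2*J² + 0 = 2*J²)
(-1721 + 5855)*(W(T(12, 15)) - 24940) = (-1721 + 5855)*(2*15² - 24940) = 4134*(2*225 - 24940) = 4134*(450 - 24940) = 4134*(-24490) = -101241660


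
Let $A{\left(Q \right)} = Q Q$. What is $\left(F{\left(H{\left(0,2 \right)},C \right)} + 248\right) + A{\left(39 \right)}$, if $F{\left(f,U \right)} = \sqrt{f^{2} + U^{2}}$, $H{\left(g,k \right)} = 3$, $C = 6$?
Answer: $1769 + 3 \sqrt{5} \approx 1775.7$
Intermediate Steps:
$A{\left(Q \right)} = Q^{2}$
$F{\left(f,U \right)} = \sqrt{U^{2} + f^{2}}$
$\left(F{\left(H{\left(0,2 \right)},C \right)} + 248\right) + A{\left(39 \right)} = \left(\sqrt{6^{2} + 3^{2}} + 248\right) + 39^{2} = \left(\sqrt{36 + 9} + 248\right) + 1521 = \left(\sqrt{45} + 248\right) + 1521 = \left(3 \sqrt{5} + 248\right) + 1521 = \left(248 + 3 \sqrt{5}\right) + 1521 = 1769 + 3 \sqrt{5}$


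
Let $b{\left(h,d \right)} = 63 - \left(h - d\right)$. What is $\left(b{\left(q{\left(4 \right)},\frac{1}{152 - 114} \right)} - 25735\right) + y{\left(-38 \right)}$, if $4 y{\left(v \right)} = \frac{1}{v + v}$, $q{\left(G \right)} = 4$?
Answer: $- \frac{7805497}{304} \approx -25676.0$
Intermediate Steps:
$b{\left(h,d \right)} = 63 + d - h$ ($b{\left(h,d \right)} = 63 + \left(d - h\right) = 63 + d - h$)
$y{\left(v \right)} = \frac{1}{8 v}$ ($y{\left(v \right)} = \frac{1}{4 \left(v + v\right)} = \frac{1}{4 \cdot 2 v} = \frac{\frac{1}{2} \frac{1}{v}}{4} = \frac{1}{8 v}$)
$\left(b{\left(q{\left(4 \right)},\frac{1}{152 - 114} \right)} - 25735\right) + y{\left(-38 \right)} = \left(\left(63 + \frac{1}{152 - 114} - 4\right) - 25735\right) + \frac{1}{8 \left(-38\right)} = \left(\left(63 + \frac{1}{38} - 4\right) - 25735\right) + \frac{1}{8} \left(- \frac{1}{38}\right) = \left(\left(63 + \frac{1}{38} - 4\right) - 25735\right) - \frac{1}{304} = \left(\frac{2243}{38} - 25735\right) - \frac{1}{304} = - \frac{975687}{38} - \frac{1}{304} = - \frac{7805497}{304}$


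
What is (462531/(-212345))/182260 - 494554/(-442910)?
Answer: 11325457929011/10142900998300 ≈ 1.1166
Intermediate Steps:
(462531/(-212345))/182260 - 494554/(-442910) = (462531*(-1/212345))*(1/182260) - 494554*(-1/442910) = -462531/212345*1/182260 + 247277/221455 = -462531/38701999700 + 247277/221455 = 11325457929011/10142900998300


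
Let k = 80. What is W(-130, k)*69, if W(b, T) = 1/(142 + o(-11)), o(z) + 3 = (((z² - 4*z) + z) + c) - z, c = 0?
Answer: 69/304 ≈ 0.22697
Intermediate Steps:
o(z) = -3 + z² - 4*z (o(z) = -3 + ((((z² - 4*z) + z) + 0) - z) = -3 + (((z² - 3*z) + 0) - z) = -3 + ((z² - 3*z) - z) = -3 + (z² - 4*z) = -3 + z² - 4*z)
W(b, T) = 1/304 (W(b, T) = 1/(142 + (-3 + (-11)² - 4*(-11))) = 1/(142 + (-3 + 121 + 44)) = 1/(142 + 162) = 1/304)
W(-130, k)*69 = (1/304)*69 = 69/304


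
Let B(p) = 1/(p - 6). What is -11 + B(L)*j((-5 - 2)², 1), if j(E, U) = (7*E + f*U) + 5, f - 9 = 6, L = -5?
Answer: -44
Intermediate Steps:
f = 15 (f = 9 + 6 = 15)
j(E, U) = 5 + 7*E + 15*U (j(E, U) = (7*E + 15*U) + 5 = 5 + 7*E + 15*U)
B(p) = 1/(-6 + p)
-11 + B(L)*j((-5 - 2)², 1) = -11 + (5 + 7*(-5 - 2)² + 15*1)/(-6 - 5) = -11 + (5 + 7*(-7)² + 15)/(-11) = -11 - (5 + 7*49 + 15)/11 = -11 - (5 + 343 + 15)/11 = -11 - 1/11*363 = -11 - 33 = -44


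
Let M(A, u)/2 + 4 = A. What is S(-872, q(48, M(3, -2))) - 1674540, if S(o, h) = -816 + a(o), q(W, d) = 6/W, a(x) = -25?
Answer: -1675381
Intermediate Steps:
M(A, u) = -8 + 2*A
S(o, h) = -841 (S(o, h) = -816 - 25 = -841)
S(-872, q(48, M(3, -2))) - 1674540 = -841 - 1674540 = -1675381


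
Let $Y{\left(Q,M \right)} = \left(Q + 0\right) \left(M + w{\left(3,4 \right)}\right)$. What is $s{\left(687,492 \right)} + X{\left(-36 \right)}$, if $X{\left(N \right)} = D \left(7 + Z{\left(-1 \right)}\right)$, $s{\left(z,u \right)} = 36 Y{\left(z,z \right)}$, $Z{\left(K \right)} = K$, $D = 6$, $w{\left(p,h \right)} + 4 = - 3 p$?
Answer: $16669404$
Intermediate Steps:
$w{\left(p,h \right)} = -4 - 3 p$
$Y{\left(Q,M \right)} = Q \left(-13 + M\right)$ ($Y{\left(Q,M \right)} = \left(Q + 0\right) \left(M - 13\right) = Q \left(M - 13\right) = Q \left(-13 + M\right)$)
$s{\left(z,u \right)} = 36 z \left(-13 + z\right)$
$X{\left(N \right)} = 36$ ($X{\left(N \right)} = 6 \left(7 - 1\right) = 6 \cdot 6 = 36$)
$s{\left(687,492 \right)} + X{\left(-36 \right)} = 36 \cdot 687 \left(-13 + 687\right) + 36 = 36 \cdot 687 \cdot 674 + 36 = 16669368 + 36 = 16669404$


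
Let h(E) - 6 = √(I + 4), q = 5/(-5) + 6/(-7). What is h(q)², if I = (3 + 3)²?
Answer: 76 + 24*√10 ≈ 151.89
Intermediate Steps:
I = 36 (I = 6² = 36)
q = -13/7 (q = 5*(-⅕) + 6*(-⅐) = -1 - 6/7 = -13/7 ≈ -1.8571)
h(E) = 6 + 2*√10 (h(E) = 6 + √(36 + 4) = 6 + √40 = 6 + 2*√10)
h(q)² = (6 + 2*√10)²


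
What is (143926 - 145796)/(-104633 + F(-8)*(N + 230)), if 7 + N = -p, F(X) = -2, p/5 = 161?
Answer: 1870/103469 ≈ 0.018073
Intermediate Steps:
p = 805 (p = 5*161 = 805)
N = -812 (N = -7 - 1*805 = -7 - 805 = -812)
(143926 - 145796)/(-104633 + F(-8)*(N + 230)) = (143926 - 145796)/(-104633 - 2*(-812 + 230)) = -1870/(-104633 - 2*(-582)) = -1870/(-104633 + 1164) = -1870/(-103469) = -1870*(-1/103469) = 1870/103469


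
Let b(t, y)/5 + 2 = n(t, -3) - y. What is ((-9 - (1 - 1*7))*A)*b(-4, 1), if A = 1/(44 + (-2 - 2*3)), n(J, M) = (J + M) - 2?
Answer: 5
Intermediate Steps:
n(J, M) = -2 + J + M
b(t, y) = -35 - 5*y + 5*t (b(t, y) = -10 + 5*((-2 + t - 3) - y) = -10 + 5*((-5 + t) - y) = -10 + 5*(-5 + t - y) = -10 + (-25 - 5*y + 5*t) = -35 - 5*y + 5*t)
A = 1/36 (A = 1/(44 + (-2 - 6)) = 1/(44 - 8) = 1/36 ≈ 0.027778)
((-9 - (1 - 1*7))*A)*b(-4, 1) = ((-9 - (1 - 1*7))*(1/36))*(-35 - 5*1 + 5*(-4)) = ((-9 - (1 - 7))*(1/36))*(-35 - 5 - 20) = ((-9 - 1*(-6))*(1/36))*(-60) = ((-9 + 6)*(1/36))*(-60) = -3*1/36*(-60) = -1/12*(-60) = 5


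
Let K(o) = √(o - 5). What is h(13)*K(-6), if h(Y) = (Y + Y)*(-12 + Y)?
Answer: 26*I*√11 ≈ 86.232*I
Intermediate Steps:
K(o) = √(-5 + o)
h(Y) = 2*Y*(-12 + Y) (h(Y) = (2*Y)*(-12 + Y) = 2*Y*(-12 + Y))
h(13)*K(-6) = (2*13*(-12 + 13))*√(-5 - 6) = (2*13*1)*√(-11) = 26*(I*√11) = 26*I*√11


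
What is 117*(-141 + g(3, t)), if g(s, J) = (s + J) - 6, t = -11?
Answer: -18135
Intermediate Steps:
g(s, J) = -6 + J + s (g(s, J) = (J + s) - 6 = -6 + J + s)
117*(-141 + g(3, t)) = 117*(-141 + (-6 - 11 + 3)) = 117*(-141 - 14) = 117*(-155) = -18135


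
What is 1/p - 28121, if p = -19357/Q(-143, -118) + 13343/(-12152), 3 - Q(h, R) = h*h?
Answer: -528584101093/18792357 ≈ -28128.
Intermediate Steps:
Q(h, R) = 3 - h² (Q(h, R) = 3 - h*h = 3 - h²)
p = -18792357/124229896 (p = -19357/(3 - 1*(-143)²) + 13343/(-12152) = -19357/(3 - 1*20449) + 13343*(-1/12152) = -19357/(3 - 20449) - 13343/12152 = -19357/(-20446) - 13343/12152 = -19357*(-1/20446) - 13343/12152 = 19357/20446 - 13343/12152 = -18792357/124229896 ≈ -0.15127)
1/p - 28121 = 1/(-18792357/124229896) - 28121 = -124229896/18792357 - 28121 = -528584101093/18792357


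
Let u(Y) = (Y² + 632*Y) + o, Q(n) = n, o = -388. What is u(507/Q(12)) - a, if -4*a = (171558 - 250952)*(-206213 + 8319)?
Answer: 62846834529/16 ≈ 3.9279e+9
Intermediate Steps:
u(Y) = -388 + Y² + 632*Y (u(Y) = (Y² + 632*Y) - 388 = -388 + Y² + 632*Y)
a = -3927899059 (a = -(171558 - 250952)*(-206213 + 8319)/4 = -(-39697)*(-197894)/2 = -¼*15711596236 = -3927899059)
u(507/Q(12)) - a = (-388 + (507/12)² + 632*(507/12)) - 1*(-3927899059) = (-388 + (507*(1/12))² + 632*(507*(1/12))) + 3927899059 = (-388 + (169/4)² + 632*(169/4)) + 3927899059 = (-388 + 28561/16 + 26702) + 3927899059 = 449585/16 + 3927899059 = 62846834529/16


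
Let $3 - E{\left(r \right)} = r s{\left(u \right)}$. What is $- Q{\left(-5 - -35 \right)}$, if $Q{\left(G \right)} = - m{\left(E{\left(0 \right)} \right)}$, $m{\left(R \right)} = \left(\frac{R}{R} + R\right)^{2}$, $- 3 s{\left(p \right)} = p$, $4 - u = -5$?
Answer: $16$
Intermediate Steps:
$u = 9$ ($u = 4 - -5 = 4 + 5 = 9$)
$s{\left(p \right)} = - \frac{p}{3}$
$E{\left(r \right)} = 3 + 3 r$ ($E{\left(r \right)} = 3 - r \left(\left(- \frac{1}{3}\right) 9\right) = 3 - r \left(-3\right) = 3 - - 3 r = 3 + 3 r$)
$m{\left(R \right)} = \left(1 + R\right)^{2}$
$Q{\left(G \right)} = -16$ ($Q{\left(G \right)} = - \left(1 + \left(3 + 3 \cdot 0\right)\right)^{2} = - \left(1 + \left(3 + 0\right)\right)^{2} = - \left(1 + 3\right)^{2} = - 4^{2} = \left(-1\right) 16 = -16$)
$- Q{\left(-5 - -35 \right)} = \left(-1\right) \left(-16\right) = 16$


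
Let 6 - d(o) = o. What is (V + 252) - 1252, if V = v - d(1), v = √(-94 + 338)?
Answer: -1005 + 2*√61 ≈ -989.38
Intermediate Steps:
v = 2*√61 (v = √244 = 2*√61 ≈ 15.620)
d(o) = 6 - o
V = -5 + 2*√61 (V = 2*√61 - (6 - 1*1) = 2*√61 - (6 - 1) = 2*√61 - 1*5 = 2*√61 - 5 = -5 + 2*√61 ≈ 10.620)
(V + 252) - 1252 = ((-5 + 2*√61) + 252) - 1252 = (247 + 2*√61) - 1252 = -1005 + 2*√61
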